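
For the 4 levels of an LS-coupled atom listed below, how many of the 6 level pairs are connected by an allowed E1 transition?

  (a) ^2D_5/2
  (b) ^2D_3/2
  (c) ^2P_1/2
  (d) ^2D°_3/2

3

(a)–(b): forbidden (parity).
(a)–(c): forbidden (parity, ΔJ).
(a)–(d): allowed.
(b)–(c): forbidden (parity).
(b)–(d): allowed.
(c)–(d): allowed.
Allowed pairs: 3 of 6.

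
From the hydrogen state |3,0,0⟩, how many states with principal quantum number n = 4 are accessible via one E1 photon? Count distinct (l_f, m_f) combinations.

3

E1 requires Δl = ±1, so l_f ∈ {-1, 1}; with 0 ≤ l_f ≤ n_f−1 = 3, the allowed l_f values are {1}.
For l_f = 1: m_f ∈ {m_i−1, m_i, m_i+1} ∩ [−1, 1] = {-1, 0, 1} → 3 states.
Total: 3.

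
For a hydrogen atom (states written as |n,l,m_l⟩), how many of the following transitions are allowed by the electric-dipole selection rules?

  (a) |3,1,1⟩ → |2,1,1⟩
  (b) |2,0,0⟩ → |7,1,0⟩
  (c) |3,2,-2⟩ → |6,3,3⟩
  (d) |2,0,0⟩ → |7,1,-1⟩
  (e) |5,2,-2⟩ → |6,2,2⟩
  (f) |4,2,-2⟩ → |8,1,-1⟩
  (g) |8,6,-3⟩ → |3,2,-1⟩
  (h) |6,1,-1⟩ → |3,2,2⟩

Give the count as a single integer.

3

(a) forbidden — Δl = +0 (E1 requires Δl = ±1)
(b) allowed
(c) forbidden — Δm_l = +5 (E1 requires Δm_l = 0, ±1)
(d) allowed
(e) forbidden — Δl = +0 (E1 requires Δl = ±1); Δm_l = +4 (E1 requires Δm_l = 0, ±1)
(f) allowed
(g) forbidden — Δl = -4 (E1 requires Δl = ±1); Δm_l = +2 (E1 requires Δm_l = 0, ±1)
(h) forbidden — Δm_l = +3 (E1 requires Δm_l = 0, ±1)
Total allowed: 3 of 8.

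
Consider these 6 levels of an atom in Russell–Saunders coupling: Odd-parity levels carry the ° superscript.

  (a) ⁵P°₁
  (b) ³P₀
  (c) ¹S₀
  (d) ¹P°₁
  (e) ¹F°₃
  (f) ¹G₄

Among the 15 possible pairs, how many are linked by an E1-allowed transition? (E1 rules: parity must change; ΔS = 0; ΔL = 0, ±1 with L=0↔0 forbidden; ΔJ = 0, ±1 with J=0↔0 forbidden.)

2

(a)–(b): forbidden (ΔS).
(a)–(c): forbidden (ΔS).
(a)–(d): forbidden (parity, ΔS).
(a)–(e): forbidden (parity, ΔS, ΔL, ΔJ).
(a)–(f): forbidden (ΔS, ΔL, ΔJ).
(b)–(c): forbidden (parity, ΔS, ΔJ).
(b)–(d): forbidden (ΔS).
(b)–(e): forbidden (ΔS, ΔL, ΔJ).
(b)–(f): forbidden (parity, ΔS, ΔL, ΔJ).
(c)–(d): allowed.
(c)–(e): forbidden (ΔL, ΔJ).
(c)–(f): forbidden (parity, ΔL, ΔJ).
(d)–(e): forbidden (parity, ΔL, ΔJ).
(d)–(f): forbidden (ΔL, ΔJ).
(e)–(f): allowed.
Allowed pairs: 2 of 15.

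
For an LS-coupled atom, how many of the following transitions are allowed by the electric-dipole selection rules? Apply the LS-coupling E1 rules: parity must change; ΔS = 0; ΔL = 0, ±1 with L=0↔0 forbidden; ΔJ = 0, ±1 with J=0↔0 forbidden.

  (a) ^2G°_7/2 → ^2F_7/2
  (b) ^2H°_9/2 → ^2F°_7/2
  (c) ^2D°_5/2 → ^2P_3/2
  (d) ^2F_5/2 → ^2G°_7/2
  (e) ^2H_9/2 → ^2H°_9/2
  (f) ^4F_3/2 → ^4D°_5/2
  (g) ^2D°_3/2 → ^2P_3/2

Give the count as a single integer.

6

(a) allowed
(b) forbidden (parity, ΔL fail)
(c) allowed
(d) allowed
(e) allowed
(f) allowed
(g) allowed
Total allowed: 6 of 7.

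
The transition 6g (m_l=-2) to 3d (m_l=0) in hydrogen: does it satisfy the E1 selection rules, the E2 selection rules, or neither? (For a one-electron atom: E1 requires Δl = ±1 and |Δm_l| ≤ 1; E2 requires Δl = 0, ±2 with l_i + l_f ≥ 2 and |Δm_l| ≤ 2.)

Δl = 2 − 4 = -2; l_i + l_f = 6.
Δm_l = +2.
E1 (Δl = ±1, |Δm_l| ≤ 1): not satisfied.
E2 (Δl = 0,±2, l_i+l_f ≥ 2, |Δm_l| ≤ 2): satisfied.

E2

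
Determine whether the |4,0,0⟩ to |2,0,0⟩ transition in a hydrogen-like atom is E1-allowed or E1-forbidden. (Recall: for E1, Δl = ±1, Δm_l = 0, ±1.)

forbidden

l: 0 → 0 (Δl = +0). Δl = ±1 fails.
Δm_l = 0 − (0) = +0. E1 requires Δm_l = 0, ±1: ok.
The transition is electric-dipole forbidden.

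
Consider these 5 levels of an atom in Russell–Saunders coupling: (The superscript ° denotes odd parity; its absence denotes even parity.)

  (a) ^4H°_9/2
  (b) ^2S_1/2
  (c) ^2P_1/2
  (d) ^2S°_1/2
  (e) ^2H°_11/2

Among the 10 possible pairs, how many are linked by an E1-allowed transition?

(a)–(b): forbidden (ΔS, ΔL, ΔJ).
(a)–(c): forbidden (ΔS, ΔL, ΔJ).
(a)–(d): forbidden (parity, ΔS, ΔL, ΔJ).
(a)–(e): forbidden (parity, ΔS).
(b)–(c): forbidden (parity).
(b)–(d): forbidden (ΔL).
(b)–(e): forbidden (ΔL, ΔJ).
(c)–(d): allowed.
(c)–(e): forbidden (ΔL, ΔJ).
(d)–(e): forbidden (parity, ΔL, ΔJ).
Allowed pairs: 1 of 10.

1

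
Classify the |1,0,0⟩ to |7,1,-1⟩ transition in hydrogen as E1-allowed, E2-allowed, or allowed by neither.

Δl = 1 − 0 = +1; l_i + l_f = 1.
Δm_l = -1.
E1 (Δl = ±1, |Δm_l| ≤ 1): satisfied.
E2 (Δl = 0,±2, l_i+l_f ≥ 2, |Δm_l| ≤ 2): not satisfied.

E1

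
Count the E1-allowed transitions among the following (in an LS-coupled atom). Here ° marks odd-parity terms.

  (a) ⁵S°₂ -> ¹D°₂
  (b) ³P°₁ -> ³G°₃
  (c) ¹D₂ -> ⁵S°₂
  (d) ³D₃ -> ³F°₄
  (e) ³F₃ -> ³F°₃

(a) forbidden (parity, ΔS, ΔL fail)
(b) forbidden (parity, ΔL, ΔJ fail)
(c) forbidden (ΔS, ΔL fail)
(d) allowed
(e) allowed
Total allowed: 2 of 5.

2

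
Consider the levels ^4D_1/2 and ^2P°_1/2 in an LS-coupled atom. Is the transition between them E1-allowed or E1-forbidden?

forbidden

Parity must change: even → odd — ok.
ΔS = 0: S: 3/2 → 1/2 — fails.
ΔL = 0, ±1 (not L=0↔0): L: 2 → 1, ΔL = -1 — ok.
ΔJ = 0, ±1 (not J=0↔0): J: 1/2 → 1/2, ΔJ = +0 — ok.
Rule(s) violated: ΔS.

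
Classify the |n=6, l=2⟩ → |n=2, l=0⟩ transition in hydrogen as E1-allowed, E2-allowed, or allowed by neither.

E2

Δl = 0 − 2 = -2; l_i + l_f = 2.
E1 (Δl = ±1): not satisfied.
E2 (Δl = 0,±2, l_i+l_f ≥ 2): satisfied.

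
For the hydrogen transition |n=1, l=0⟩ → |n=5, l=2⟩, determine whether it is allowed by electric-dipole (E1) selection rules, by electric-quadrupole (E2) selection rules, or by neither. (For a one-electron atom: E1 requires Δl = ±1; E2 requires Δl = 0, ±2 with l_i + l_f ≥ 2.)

E2

Δl = 2 − 0 = +2; l_i + l_f = 2.
E1 (Δl = ±1): not satisfied.
E2 (Δl = 0,±2, l_i+l_f ≥ 2): satisfied.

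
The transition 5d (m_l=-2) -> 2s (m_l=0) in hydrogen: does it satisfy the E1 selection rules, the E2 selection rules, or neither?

Δl = 0 − 2 = -2; l_i + l_f = 2.
Δm_l = +2.
E1 (Δl = ±1, |Δm_l| ≤ 1): not satisfied.
E2 (Δl = 0,±2, l_i+l_f ≥ 2, |Δm_l| ≤ 2): satisfied.

E2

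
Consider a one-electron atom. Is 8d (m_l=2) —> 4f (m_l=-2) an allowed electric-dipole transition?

forbidden

Δl = 3 − 2 = +1; the E1 rule Δl = ±1 is ✓.
Δm_l = -2 − (2) = -4. E1 requires Δm_l = 0, ±1: ✗.
The transition is electric-dipole forbidden.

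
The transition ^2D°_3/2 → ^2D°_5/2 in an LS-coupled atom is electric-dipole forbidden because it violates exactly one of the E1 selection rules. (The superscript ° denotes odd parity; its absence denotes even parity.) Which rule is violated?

parity

ΔL = 0, ±1 (not L=0↔0): L: 2 → 2, ΔL = +0 — ✓.
ΔS = 0: S: 1/2 → 1/2 — ✓.
Parity must change: odd → odd — ✗.
ΔJ = 0, ±1 (not J=0↔0): J: 3/2 → 5/2, ΔJ = +1 — ✓.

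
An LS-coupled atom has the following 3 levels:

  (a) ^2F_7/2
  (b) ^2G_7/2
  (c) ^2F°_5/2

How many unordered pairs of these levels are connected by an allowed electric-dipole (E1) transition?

(a)–(b): forbidden (parity).
(a)–(c): allowed.
(b)–(c): allowed.
Allowed pairs: 2 of 3.

2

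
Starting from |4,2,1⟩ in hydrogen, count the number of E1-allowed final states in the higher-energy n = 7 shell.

5

E1 requires Δl = ±1, so l_f ∈ {1, 3}; with 0 ≤ l_f ≤ n_f−1 = 6, the allowed l_f values are {1, 3}.
For l_f = 1: m_f ∈ {m_i−1, m_i, m_i+1} ∩ [−1, 1] = {0, 1} → 2 states.
For l_f = 3: m_f ∈ {m_i−1, m_i, m_i+1} ∩ [−3, 3] = {0, 1, 2} → 3 states.
Total: 5.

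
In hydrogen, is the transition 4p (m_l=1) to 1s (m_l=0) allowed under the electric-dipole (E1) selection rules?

allowed

Δl = 0 − 1 = -1; the E1 rule Δl = ±1 is passes.
m_l: 1 → 0 (Δm_l = -1). |Δm_l| ≤ 1 passes.
All E1 selection rules are satisfied.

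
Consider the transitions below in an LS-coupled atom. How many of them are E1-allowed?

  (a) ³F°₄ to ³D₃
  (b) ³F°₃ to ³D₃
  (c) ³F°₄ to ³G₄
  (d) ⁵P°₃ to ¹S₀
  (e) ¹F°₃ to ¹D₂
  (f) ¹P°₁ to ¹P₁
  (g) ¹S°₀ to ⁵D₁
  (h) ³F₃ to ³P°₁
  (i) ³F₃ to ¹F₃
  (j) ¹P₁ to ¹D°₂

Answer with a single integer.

6

(a) allowed
(b) allowed
(c) allowed
(d) forbidden (ΔS, ΔJ fail)
(e) allowed
(f) allowed
(g) forbidden (ΔS, ΔL fail)
(h) forbidden (ΔL, ΔJ fail)
(i) forbidden (parity, ΔS fail)
(j) allowed
Total allowed: 6 of 10.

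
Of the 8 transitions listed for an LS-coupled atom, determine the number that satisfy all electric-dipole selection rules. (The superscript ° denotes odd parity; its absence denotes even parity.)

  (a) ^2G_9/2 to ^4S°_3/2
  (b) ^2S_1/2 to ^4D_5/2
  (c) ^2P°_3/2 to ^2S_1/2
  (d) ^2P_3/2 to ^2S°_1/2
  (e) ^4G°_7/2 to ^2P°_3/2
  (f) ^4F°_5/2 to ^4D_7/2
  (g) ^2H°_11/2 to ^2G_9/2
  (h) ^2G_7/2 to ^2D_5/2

4

(a) forbidden (ΔS, ΔL, ΔJ fail)
(b) forbidden (parity, ΔS, ΔL, ΔJ fail)
(c) allowed
(d) allowed
(e) forbidden (parity, ΔS, ΔL, ΔJ fail)
(f) allowed
(g) allowed
(h) forbidden (parity, ΔL fail)
Total allowed: 4 of 8.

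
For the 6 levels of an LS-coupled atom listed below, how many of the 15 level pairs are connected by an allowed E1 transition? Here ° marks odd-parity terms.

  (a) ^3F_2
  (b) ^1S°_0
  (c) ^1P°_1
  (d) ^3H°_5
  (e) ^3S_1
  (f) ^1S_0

1

(a)–(b): forbidden (ΔS, ΔL, ΔJ).
(a)–(c): forbidden (ΔS, ΔL).
(a)–(d): forbidden (ΔL, ΔJ).
(a)–(e): forbidden (parity, ΔL).
(a)–(f): forbidden (parity, ΔS, ΔL, ΔJ).
(b)–(c): forbidden (parity).
(b)–(d): forbidden (parity, ΔS, ΔL, ΔJ).
(b)–(e): forbidden (ΔS, ΔL).
(b)–(f): forbidden (ΔL, ΔJ).
(c)–(d): forbidden (parity, ΔS, ΔL, ΔJ).
(c)–(e): forbidden (ΔS).
(c)–(f): allowed.
(d)–(e): forbidden (ΔL, ΔJ).
(d)–(f): forbidden (ΔS, ΔL, ΔJ).
(e)–(f): forbidden (parity, ΔS, ΔL).
Allowed pairs: 1 of 15.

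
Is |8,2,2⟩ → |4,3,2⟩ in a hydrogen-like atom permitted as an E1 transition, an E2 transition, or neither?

E1

Δl = 3 − 2 = +1; l_i + l_f = 5.
Δm_l = +0.
E1 (Δl = ±1, |Δm_l| ≤ 1): satisfied.
E2 (Δl = 0,±2, l_i+l_f ≥ 2, |Δm_l| ≤ 2): not satisfied.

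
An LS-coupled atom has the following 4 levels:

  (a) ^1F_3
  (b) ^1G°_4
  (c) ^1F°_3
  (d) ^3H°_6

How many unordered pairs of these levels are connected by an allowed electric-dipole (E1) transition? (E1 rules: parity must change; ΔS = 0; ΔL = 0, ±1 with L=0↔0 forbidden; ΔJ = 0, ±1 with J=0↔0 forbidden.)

(a)–(b): allowed.
(a)–(c): allowed.
(a)–(d): forbidden (ΔS, ΔL, ΔJ).
(b)–(c): forbidden (parity).
(b)–(d): forbidden (parity, ΔS, ΔJ).
(c)–(d): forbidden (parity, ΔS, ΔL, ΔJ).
Allowed pairs: 2 of 6.

2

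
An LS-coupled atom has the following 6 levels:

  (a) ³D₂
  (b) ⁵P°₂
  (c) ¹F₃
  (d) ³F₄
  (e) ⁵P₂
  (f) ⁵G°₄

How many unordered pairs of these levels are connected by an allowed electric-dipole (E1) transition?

(a)–(b): forbidden (ΔS).
(a)–(c): forbidden (parity, ΔS).
(a)–(d): forbidden (parity, ΔJ).
(a)–(e): forbidden (parity, ΔS).
(a)–(f): forbidden (ΔS, ΔL, ΔJ).
(b)–(c): forbidden (ΔS, ΔL).
(b)–(d): forbidden (ΔS, ΔL, ΔJ).
(b)–(e): allowed.
(b)–(f): forbidden (parity, ΔL, ΔJ).
(c)–(d): forbidden (parity, ΔS).
(c)–(e): forbidden (parity, ΔS, ΔL).
(c)–(f): forbidden (ΔS).
(d)–(e): forbidden (parity, ΔS, ΔL, ΔJ).
(d)–(f): forbidden (ΔS).
(e)–(f): forbidden (ΔL, ΔJ).
Allowed pairs: 1 of 15.

1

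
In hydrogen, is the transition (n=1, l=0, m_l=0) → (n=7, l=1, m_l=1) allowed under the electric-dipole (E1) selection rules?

Δl = 1 − 0 = +1; the E1 rule Δl = ±1 is ✓.
m_l: 0 → 1 (Δm_l = +1). |Δm_l| ≤ 1 ✓.
All E1 selection rules are satisfied.

allowed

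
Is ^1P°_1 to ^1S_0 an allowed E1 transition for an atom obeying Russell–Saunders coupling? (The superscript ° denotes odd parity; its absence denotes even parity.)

Reading off the term symbols: S 0→0, L 1→0, J 1→0, parity odd→even.
ΔJ = 0, ±1 (not J=0↔0): J: 1 → 0, ΔJ = -1 — ok.
Parity must change: odd → even — ok.
ΔL = 0, ±1 (not L=0↔0): L: 1 → 0, ΔL = -1 — ok.
ΔS = 0: S: 0 → 0 — ok.
All four E1 rules are satisfied.

allowed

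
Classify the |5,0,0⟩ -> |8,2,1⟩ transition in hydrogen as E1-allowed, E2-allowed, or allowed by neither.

Δl = 2 − 0 = +2; l_i + l_f = 2.
Δm_l = +1.
E1 (Δl = ±1, |Δm_l| ≤ 1): not satisfied.
E2 (Δl = 0,±2, l_i+l_f ≥ 2, |Δm_l| ≤ 2): satisfied.

E2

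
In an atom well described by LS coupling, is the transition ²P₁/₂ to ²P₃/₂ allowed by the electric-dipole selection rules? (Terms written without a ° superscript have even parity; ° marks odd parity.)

Parity must change: even → even — fails.
ΔS = 0: S: 1/2 → 1/2 — passes.
ΔL = 0, ±1 (not L=0↔0): L: 1 → 1, ΔL = +0 — passes.
ΔJ = 0, ±1 (not J=0↔0): J: 1/2 → 3/2, ΔJ = +1 — passes.
Rule(s) violated: parity.

forbidden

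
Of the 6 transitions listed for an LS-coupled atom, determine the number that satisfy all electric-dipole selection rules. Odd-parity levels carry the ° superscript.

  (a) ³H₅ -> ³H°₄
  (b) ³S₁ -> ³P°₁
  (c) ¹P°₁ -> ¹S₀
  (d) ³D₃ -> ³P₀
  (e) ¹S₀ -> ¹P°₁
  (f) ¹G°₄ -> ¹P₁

(a) allowed
(b) allowed
(c) allowed
(d) forbidden (parity, ΔJ fail)
(e) allowed
(f) forbidden (ΔL, ΔJ fail)
Total allowed: 4 of 6.

4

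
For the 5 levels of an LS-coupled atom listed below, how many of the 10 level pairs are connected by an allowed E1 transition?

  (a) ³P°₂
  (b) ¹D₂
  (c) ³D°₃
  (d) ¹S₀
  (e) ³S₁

1

(a)–(b): forbidden (ΔS).
(a)–(c): forbidden (parity).
(a)–(d): forbidden (ΔS, ΔJ).
(a)–(e): allowed.
(b)–(c): forbidden (ΔS).
(b)–(d): forbidden (parity, ΔL, ΔJ).
(b)–(e): forbidden (parity, ΔS, ΔL).
(c)–(d): forbidden (ΔS, ΔL, ΔJ).
(c)–(e): forbidden (ΔL, ΔJ).
(d)–(e): forbidden (parity, ΔS, ΔL).
Allowed pairs: 1 of 10.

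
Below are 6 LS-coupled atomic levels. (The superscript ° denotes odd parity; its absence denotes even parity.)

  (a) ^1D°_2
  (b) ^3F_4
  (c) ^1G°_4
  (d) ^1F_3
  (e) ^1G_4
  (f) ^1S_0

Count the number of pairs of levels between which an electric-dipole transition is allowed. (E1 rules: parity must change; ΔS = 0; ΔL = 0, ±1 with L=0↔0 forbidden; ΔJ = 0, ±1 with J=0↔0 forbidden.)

3

(a)–(b): forbidden (ΔS, ΔJ).
(a)–(c): forbidden (parity, ΔL, ΔJ).
(a)–(d): allowed.
(a)–(e): forbidden (ΔL, ΔJ).
(a)–(f): forbidden (ΔL, ΔJ).
(b)–(c): forbidden (ΔS).
(b)–(d): forbidden (parity, ΔS).
(b)–(e): forbidden (parity, ΔS).
(b)–(f): forbidden (parity, ΔS, ΔL, ΔJ).
(c)–(d): allowed.
(c)–(e): allowed.
(c)–(f): forbidden (ΔL, ΔJ).
(d)–(e): forbidden (parity).
(d)–(f): forbidden (parity, ΔL, ΔJ).
(e)–(f): forbidden (parity, ΔL, ΔJ).
Allowed pairs: 3 of 15.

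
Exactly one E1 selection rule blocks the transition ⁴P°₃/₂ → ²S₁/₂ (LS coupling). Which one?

ΔS = 0: S: 3/2 → 1/2 — fails.
ΔJ = 0, ±1 (not J=0↔0): J: 3/2 → 1/2, ΔJ = -1 — passes.
ΔL = 0, ±1 (not L=0↔0): L: 1 → 0, ΔL = -1 — passes.
Parity must change: odd → even — passes.

the ΔS = 0 rule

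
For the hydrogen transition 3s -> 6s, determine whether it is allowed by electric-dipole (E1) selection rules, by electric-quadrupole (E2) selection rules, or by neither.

Δl = 0 − 0 = +0; l_i + l_f = 0.
E1 (Δl = ±1): not satisfied.
E2 (Δl = 0,±2, l_i+l_f ≥ 2): not satisfied.

neither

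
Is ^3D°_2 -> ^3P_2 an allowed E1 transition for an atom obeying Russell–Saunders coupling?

Parity must change: odd → even — passes.
ΔS = 0: S: 1 → 1 — passes.
ΔL = 0, ±1 (not L=0↔0): L: 2 → 1, ΔL = -1 — passes.
ΔJ = 0, ±1 (not J=0↔0): J: 2 → 2, ΔJ = +0 — passes.
All four E1 rules are satisfied.

allowed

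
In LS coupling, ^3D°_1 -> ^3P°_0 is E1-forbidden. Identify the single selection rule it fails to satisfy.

Reading off the term symbols: S 1→1, L 2→1, J 1→0, parity odd→odd.
Parity must change: odd → odd — ✗.
ΔS = 0: S: 1 → 1 — ✓.
ΔL = 0, ±1 (not L=0↔0): L: 2 → 1, ΔL = -1 — ✓.
ΔJ = 0, ±1 (not J=0↔0): J: 1 → 0, ΔJ = -1 — ✓.

parity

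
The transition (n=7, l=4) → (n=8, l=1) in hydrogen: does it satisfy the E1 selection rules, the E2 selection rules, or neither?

Δl = 1 − 4 = -3; l_i + l_f = 5.
E1 (Δl = ±1): not satisfied.
E2 (Δl = 0,±2, l_i+l_f ≥ 2): not satisfied.

neither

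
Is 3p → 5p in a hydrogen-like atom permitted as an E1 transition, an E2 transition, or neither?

Δl = 1 − 1 = +0; l_i + l_f = 2.
E1 (Δl = ±1): not satisfied.
E2 (Δl = 0,±2, l_i+l_f ≥ 2): satisfied.

E2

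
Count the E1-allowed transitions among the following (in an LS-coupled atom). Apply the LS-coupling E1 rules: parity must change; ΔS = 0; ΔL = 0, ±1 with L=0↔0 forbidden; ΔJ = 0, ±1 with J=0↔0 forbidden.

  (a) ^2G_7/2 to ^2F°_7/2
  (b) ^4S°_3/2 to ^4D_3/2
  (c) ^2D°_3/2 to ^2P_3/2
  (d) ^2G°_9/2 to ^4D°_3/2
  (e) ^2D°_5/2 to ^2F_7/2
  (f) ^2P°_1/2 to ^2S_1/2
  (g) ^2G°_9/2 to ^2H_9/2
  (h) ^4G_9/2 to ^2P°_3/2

5

(a) allowed
(b) forbidden (ΔL fails)
(c) allowed
(d) forbidden (parity, ΔS, ΔL, ΔJ fail)
(e) allowed
(f) allowed
(g) allowed
(h) forbidden (ΔS, ΔL, ΔJ fail)
Total allowed: 5 of 8.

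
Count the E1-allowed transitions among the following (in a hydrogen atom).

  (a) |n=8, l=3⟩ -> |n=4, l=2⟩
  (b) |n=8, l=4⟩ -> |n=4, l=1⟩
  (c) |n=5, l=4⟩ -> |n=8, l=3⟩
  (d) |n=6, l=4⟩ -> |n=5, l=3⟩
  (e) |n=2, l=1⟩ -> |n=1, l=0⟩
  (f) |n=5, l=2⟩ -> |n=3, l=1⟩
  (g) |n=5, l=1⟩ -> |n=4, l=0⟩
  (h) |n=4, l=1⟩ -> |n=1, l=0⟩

7

(a) allowed
(b) forbidden — Δl = -3 (E1 requires Δl = ±1)
(c) allowed
(d) allowed
(e) allowed
(f) allowed
(g) allowed
(h) allowed
Total allowed: 7 of 8.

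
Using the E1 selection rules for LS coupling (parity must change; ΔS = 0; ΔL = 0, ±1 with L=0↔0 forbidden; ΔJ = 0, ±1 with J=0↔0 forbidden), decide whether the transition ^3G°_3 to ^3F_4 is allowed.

allowed

Reading off the term symbols: S 1→1, L 4→3, J 3→4, parity odd→even.
Parity must change: odd → even — ok.
ΔS = 0: S: 1 → 1 — ok.
ΔL = 0, ±1 (not L=0↔0): L: 4 → 3, ΔL = -1 — ok.
ΔJ = 0, ±1 (not J=0↔0): J: 3 → 4, ΔJ = +1 — ok.
All four E1 rules are satisfied.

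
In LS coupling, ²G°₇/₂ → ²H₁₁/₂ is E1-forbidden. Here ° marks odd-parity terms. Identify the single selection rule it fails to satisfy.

Reading off the term symbols: S 1/2→1/2, L 4→5, J 7/2→11/2, parity odd→even.
ΔL = 0, ±1 (not L=0↔0): L: 4 → 5, ΔL = +1 — ok.
Parity must change: odd → even — ok.
ΔS = 0: S: 1/2 → 1/2 — ok.
ΔJ = 0, ±1 (not J=0↔0): J: 7/2 → 11/2, ΔJ = +2 — fails.

the ΔJ = 0, ±1 rule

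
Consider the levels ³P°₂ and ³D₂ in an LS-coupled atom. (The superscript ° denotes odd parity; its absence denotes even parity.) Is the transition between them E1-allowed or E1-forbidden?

allowed

ΔS = 0: S: 1 → 1 — ok.
ΔL = 0, ±1 (not L=0↔0): L: 1 → 2, ΔL = +1 — ok.
ΔJ = 0, ±1 (not J=0↔0): J: 2 → 2, ΔJ = +0 — ok.
Parity must change: odd → even — ok.
All four E1 rules are satisfied.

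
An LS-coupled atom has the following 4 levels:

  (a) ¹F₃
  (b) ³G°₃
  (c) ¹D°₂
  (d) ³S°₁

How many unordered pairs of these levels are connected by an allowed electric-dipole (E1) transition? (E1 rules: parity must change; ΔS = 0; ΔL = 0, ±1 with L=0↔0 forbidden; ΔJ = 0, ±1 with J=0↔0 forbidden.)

1

(a)–(b): forbidden (ΔS).
(a)–(c): allowed.
(a)–(d): forbidden (ΔS, ΔL, ΔJ).
(b)–(c): forbidden (parity, ΔS, ΔL).
(b)–(d): forbidden (parity, ΔL, ΔJ).
(c)–(d): forbidden (parity, ΔS, ΔL).
Allowed pairs: 1 of 6.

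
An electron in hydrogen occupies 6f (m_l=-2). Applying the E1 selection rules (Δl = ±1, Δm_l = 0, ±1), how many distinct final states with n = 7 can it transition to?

E1 requires Δl = ±1, so l_f ∈ {2, 4}; with 0 ≤ l_f ≤ n_f−1 = 6, the allowed l_f values are {2, 4}.
For l_f = 2: m_f ∈ {m_i−1, m_i, m_i+1} ∩ [−2, 2] = {-2, -1} → 2 states.
For l_f = 4: m_f ∈ {m_i−1, m_i, m_i+1} ∩ [−4, 4] = {-3, -2, -1} → 3 states.
Total: 5.

5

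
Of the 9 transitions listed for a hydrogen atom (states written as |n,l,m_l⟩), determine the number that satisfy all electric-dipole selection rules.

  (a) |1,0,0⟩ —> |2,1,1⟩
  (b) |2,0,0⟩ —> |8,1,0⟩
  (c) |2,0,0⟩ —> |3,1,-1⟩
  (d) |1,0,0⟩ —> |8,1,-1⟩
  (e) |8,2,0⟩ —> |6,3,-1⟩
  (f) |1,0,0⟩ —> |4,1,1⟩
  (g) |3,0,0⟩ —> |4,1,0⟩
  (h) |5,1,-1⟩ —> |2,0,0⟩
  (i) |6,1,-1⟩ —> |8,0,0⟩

(a) allowed
(b) allowed
(c) allowed
(d) allowed
(e) allowed
(f) allowed
(g) allowed
(h) allowed
(i) allowed
Total allowed: 9 of 9.

9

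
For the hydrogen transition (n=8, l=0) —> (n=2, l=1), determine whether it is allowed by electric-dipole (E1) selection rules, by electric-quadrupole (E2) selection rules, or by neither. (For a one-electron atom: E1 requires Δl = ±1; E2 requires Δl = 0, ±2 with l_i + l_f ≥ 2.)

Δl = 1 − 0 = +1; l_i + l_f = 1.
E1 (Δl = ±1): satisfied.
E2 (Δl = 0,±2, l_i+l_f ≥ 2): not satisfied.

E1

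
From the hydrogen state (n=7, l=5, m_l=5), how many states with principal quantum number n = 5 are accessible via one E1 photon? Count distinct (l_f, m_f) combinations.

1

E1 requires Δl = ±1, so l_f ∈ {4, 6}; with 0 ≤ l_f ≤ n_f−1 = 4, the allowed l_f values are {4}.
For l_f = 4: m_f ∈ {m_i−1, m_i, m_i+1} ∩ [−4, 4] = {4} → 1 state.
Total: 1.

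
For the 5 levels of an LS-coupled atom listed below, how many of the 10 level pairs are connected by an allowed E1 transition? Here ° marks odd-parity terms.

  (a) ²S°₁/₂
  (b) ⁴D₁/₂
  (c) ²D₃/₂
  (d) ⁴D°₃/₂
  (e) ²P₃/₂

(a)–(b): forbidden (ΔS, ΔL).
(a)–(c): forbidden (ΔL).
(a)–(d): forbidden (parity, ΔS, ΔL).
(a)–(e): allowed.
(b)–(c): forbidden (parity, ΔS).
(b)–(d): allowed.
(b)–(e): forbidden (parity, ΔS).
(c)–(d): forbidden (ΔS).
(c)–(e): forbidden (parity).
(d)–(e): forbidden (ΔS).
Allowed pairs: 2 of 10.

2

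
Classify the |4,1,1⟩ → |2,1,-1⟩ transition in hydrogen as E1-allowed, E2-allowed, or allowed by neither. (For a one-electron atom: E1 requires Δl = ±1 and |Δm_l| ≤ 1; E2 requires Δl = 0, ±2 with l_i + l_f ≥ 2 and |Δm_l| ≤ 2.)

E2

Δl = 1 − 1 = +0; l_i + l_f = 2.
Δm_l = -2.
E1 (Δl = ±1, |Δm_l| ≤ 1): not satisfied.
E2 (Δl = 0,±2, l_i+l_f ≥ 2, |Δm_l| ≤ 2): satisfied.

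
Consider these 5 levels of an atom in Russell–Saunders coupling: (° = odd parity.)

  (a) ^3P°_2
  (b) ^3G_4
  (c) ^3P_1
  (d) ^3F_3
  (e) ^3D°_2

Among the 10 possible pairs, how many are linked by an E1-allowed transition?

(a)–(b): forbidden (ΔL, ΔJ).
(a)–(c): allowed.
(a)–(d): forbidden (ΔL).
(a)–(e): forbidden (parity).
(b)–(c): forbidden (parity, ΔL, ΔJ).
(b)–(d): forbidden (parity).
(b)–(e): forbidden (ΔL, ΔJ).
(c)–(d): forbidden (parity, ΔL, ΔJ).
(c)–(e): allowed.
(d)–(e): allowed.
Allowed pairs: 3 of 10.

3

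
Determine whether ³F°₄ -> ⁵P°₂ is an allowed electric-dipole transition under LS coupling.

forbidden

Initial level: S=1, L=3, J=4, parity odd. Final level: S=2, L=1, J=2, parity odd.
ΔL = 0, ±1 (not L=0↔0): L: 3 → 1, ΔL = -2 — ✗.
Parity must change: odd → odd — ✗.
ΔS = 0: S: 1 → 2 — ✗.
ΔJ = 0, ±1 (not J=0↔0): J: 4 → 2, ΔJ = -2 — ✗.
Rule(s) violated: parity, ΔS, ΔL, ΔJ.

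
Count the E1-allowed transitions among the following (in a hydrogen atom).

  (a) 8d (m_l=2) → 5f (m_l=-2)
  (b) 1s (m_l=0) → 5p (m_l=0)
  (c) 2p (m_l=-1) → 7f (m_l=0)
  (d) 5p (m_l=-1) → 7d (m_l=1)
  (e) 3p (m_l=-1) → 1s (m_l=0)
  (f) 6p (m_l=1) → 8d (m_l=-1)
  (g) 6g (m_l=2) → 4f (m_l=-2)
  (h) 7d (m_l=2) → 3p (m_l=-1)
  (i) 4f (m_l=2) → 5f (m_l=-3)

2

(a) forbidden — Δm_l = -4 (E1 requires Δm_l = 0, ±1)
(b) allowed
(c) forbidden — Δl = +2 (E1 requires Δl = ±1)
(d) forbidden — Δm_l = +2 (E1 requires Δm_l = 0, ±1)
(e) allowed
(f) forbidden — Δm_l = -2 (E1 requires Δm_l = 0, ±1)
(g) forbidden — Δm_l = -4 (E1 requires Δm_l = 0, ±1)
(h) forbidden — Δm_l = -3 (E1 requires Δm_l = 0, ±1)
(i) forbidden — Δl = +0 (E1 requires Δl = ±1); Δm_l = -5 (E1 requires Δm_l = 0, ±1)
Total allowed: 2 of 9.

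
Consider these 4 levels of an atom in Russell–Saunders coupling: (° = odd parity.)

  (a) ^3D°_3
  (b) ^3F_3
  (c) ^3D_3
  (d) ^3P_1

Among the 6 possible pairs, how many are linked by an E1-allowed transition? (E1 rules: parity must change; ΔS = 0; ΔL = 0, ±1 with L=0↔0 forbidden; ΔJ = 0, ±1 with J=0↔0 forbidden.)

2

(a)–(b): allowed.
(a)–(c): allowed.
(a)–(d): forbidden (ΔJ).
(b)–(c): forbidden (parity).
(b)–(d): forbidden (parity, ΔL, ΔJ).
(c)–(d): forbidden (parity, ΔJ).
Allowed pairs: 2 of 6.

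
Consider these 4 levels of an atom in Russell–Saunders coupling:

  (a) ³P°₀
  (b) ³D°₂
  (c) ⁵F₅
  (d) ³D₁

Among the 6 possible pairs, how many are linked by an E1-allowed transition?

2

(a)–(b): forbidden (parity, ΔJ).
(a)–(c): forbidden (ΔS, ΔL, ΔJ).
(a)–(d): allowed.
(b)–(c): forbidden (ΔS, ΔJ).
(b)–(d): allowed.
(c)–(d): forbidden (parity, ΔS, ΔJ).
Allowed pairs: 2 of 6.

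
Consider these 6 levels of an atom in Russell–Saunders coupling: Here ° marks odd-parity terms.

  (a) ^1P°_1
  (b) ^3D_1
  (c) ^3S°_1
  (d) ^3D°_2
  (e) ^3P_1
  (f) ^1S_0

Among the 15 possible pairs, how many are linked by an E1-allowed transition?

4

(a)–(b): forbidden (ΔS).
(a)–(c): forbidden (parity, ΔS).
(a)–(d): forbidden (parity, ΔS).
(a)–(e): forbidden (ΔS).
(a)–(f): allowed.
(b)–(c): forbidden (ΔL).
(b)–(d): allowed.
(b)–(e): forbidden (parity).
(b)–(f): forbidden (parity, ΔS, ΔL).
(c)–(d): forbidden (parity, ΔL).
(c)–(e): allowed.
(c)–(f): forbidden (ΔS, ΔL).
(d)–(e): allowed.
(d)–(f): forbidden (ΔS, ΔL, ΔJ).
(e)–(f): forbidden (parity, ΔS).
Allowed pairs: 4 of 15.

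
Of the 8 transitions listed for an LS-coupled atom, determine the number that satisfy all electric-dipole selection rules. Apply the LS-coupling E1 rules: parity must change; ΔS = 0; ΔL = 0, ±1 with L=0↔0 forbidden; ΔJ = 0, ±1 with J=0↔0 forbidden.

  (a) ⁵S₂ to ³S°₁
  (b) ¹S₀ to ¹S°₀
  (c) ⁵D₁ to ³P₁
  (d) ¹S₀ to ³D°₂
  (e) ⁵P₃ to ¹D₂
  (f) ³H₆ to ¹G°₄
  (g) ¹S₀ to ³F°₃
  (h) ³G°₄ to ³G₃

(a) forbidden (ΔS, ΔL fail)
(b) forbidden (ΔL, ΔJ fail)
(c) forbidden (parity, ΔS fail)
(d) forbidden (ΔS, ΔL, ΔJ fail)
(e) forbidden (parity, ΔS fail)
(f) forbidden (ΔS, ΔJ fail)
(g) forbidden (ΔS, ΔL, ΔJ fail)
(h) allowed
Total allowed: 1 of 8.

1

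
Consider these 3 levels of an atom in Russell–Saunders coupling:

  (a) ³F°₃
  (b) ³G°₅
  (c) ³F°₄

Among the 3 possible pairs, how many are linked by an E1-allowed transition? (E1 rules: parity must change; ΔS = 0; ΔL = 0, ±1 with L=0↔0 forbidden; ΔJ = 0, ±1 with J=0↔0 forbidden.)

0

(a)–(b): forbidden (parity, ΔJ).
(a)–(c): forbidden (parity).
(b)–(c): forbidden (parity).
Allowed pairs: 0 of 3.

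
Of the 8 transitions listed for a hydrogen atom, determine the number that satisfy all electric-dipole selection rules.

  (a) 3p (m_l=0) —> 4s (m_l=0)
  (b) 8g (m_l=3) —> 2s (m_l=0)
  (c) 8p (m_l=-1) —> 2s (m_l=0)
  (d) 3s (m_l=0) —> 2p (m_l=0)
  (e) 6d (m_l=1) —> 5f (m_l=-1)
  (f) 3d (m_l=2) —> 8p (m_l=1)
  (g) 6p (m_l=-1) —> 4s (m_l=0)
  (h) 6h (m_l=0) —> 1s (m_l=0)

(a) allowed
(b) forbidden — Δl = -4 (E1 requires Δl = ±1); Δm_l = -3 (E1 requires Δm_l = 0, ±1)
(c) allowed
(d) allowed
(e) forbidden — Δm_l = -2 (E1 requires Δm_l = 0, ±1)
(f) allowed
(g) allowed
(h) forbidden — Δl = -5 (E1 requires Δl = ±1)
Total allowed: 5 of 8.

5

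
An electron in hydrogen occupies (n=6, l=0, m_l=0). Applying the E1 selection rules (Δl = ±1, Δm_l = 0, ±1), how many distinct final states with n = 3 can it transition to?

E1 requires Δl = ±1, so l_f ∈ {-1, 1}; with 0 ≤ l_f ≤ n_f−1 = 2, the allowed l_f values are {1}.
For l_f = 1: m_f ∈ {m_i−1, m_i, m_i+1} ∩ [−1, 1] = {-1, 0, 1} → 3 states.
Total: 3.

3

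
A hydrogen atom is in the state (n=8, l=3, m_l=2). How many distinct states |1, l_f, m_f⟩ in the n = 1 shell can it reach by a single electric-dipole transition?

0

E1 requires l_f ∈ {2, 4}, but neither lies in [0, 0], so no final state is reachable.
Total: 0.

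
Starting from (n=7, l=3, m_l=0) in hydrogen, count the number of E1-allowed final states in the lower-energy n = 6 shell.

6

E1 requires Δl = ±1, so l_f ∈ {2, 4}; with 0 ≤ l_f ≤ n_f−1 = 5, the allowed l_f values are {2, 4}.
For l_f = 2: m_f ∈ {m_i−1, m_i, m_i+1} ∩ [−2, 2] = {-1, 0, 1} → 3 states.
For l_f = 4: m_f ∈ {m_i−1, m_i, m_i+1} ∩ [−4, 4] = {-1, 0, 1} → 3 states.
Total: 6.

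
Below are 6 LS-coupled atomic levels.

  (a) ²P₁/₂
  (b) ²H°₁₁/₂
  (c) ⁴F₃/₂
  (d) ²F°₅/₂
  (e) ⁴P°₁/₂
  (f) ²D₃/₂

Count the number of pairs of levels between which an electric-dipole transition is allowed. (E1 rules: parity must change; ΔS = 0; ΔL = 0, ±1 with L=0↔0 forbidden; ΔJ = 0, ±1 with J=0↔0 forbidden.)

1

(a)–(b): forbidden (ΔL, ΔJ).
(a)–(c): forbidden (parity, ΔS, ΔL).
(a)–(d): forbidden (ΔL, ΔJ).
(a)–(e): forbidden (ΔS).
(a)–(f): forbidden (parity).
(b)–(c): forbidden (ΔS, ΔL, ΔJ).
(b)–(d): forbidden (parity, ΔL, ΔJ).
(b)–(e): forbidden (parity, ΔS, ΔL, ΔJ).
(b)–(f): forbidden (ΔL, ΔJ).
(c)–(d): forbidden (ΔS).
(c)–(e): forbidden (ΔL).
(c)–(f): forbidden (parity, ΔS).
(d)–(e): forbidden (parity, ΔS, ΔL, ΔJ).
(d)–(f): allowed.
(e)–(f): forbidden (ΔS).
Allowed pairs: 1 of 15.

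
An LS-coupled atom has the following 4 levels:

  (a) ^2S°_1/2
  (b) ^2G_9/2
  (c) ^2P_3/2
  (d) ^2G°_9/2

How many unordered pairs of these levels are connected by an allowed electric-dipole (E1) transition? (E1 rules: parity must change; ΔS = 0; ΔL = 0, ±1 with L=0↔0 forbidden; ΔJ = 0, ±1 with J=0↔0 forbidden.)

(a)–(b): forbidden (ΔL, ΔJ).
(a)–(c): allowed.
(a)–(d): forbidden (parity, ΔL, ΔJ).
(b)–(c): forbidden (parity, ΔL, ΔJ).
(b)–(d): allowed.
(c)–(d): forbidden (ΔL, ΔJ).
Allowed pairs: 2 of 6.

2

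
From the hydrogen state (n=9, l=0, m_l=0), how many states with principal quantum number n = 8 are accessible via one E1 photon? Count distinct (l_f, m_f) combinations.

3

E1 requires Δl = ±1, so l_f ∈ {-1, 1}; with 0 ≤ l_f ≤ n_f−1 = 7, the allowed l_f values are {1}.
For l_f = 1: m_f ∈ {m_i−1, m_i, m_i+1} ∩ [−1, 1] = {-1, 0, 1} → 3 states.
Total: 3.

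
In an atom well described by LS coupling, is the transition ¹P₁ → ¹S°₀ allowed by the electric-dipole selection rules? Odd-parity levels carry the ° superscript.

allowed

Parity must change: even → odd — ✓.
ΔS = 0: S: 0 → 0 — ✓.
ΔL = 0, ±1 (not L=0↔0): L: 1 → 0, ΔL = -1 — ✓.
ΔJ = 0, ±1 (not J=0↔0): J: 1 → 0, ΔJ = -1 — ✓.
All four E1 rules are satisfied.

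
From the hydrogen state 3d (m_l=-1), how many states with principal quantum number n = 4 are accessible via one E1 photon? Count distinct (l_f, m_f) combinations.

E1 requires Δl = ±1, so l_f ∈ {1, 3}; with 0 ≤ l_f ≤ n_f−1 = 3, the allowed l_f values are {1, 3}.
For l_f = 1: m_f ∈ {m_i−1, m_i, m_i+1} ∩ [−1, 1] = {-1, 0} → 2 states.
For l_f = 3: m_f ∈ {m_i−1, m_i, m_i+1} ∩ [−3, 3] = {-2, -1, 0} → 3 states.
Total: 5.

5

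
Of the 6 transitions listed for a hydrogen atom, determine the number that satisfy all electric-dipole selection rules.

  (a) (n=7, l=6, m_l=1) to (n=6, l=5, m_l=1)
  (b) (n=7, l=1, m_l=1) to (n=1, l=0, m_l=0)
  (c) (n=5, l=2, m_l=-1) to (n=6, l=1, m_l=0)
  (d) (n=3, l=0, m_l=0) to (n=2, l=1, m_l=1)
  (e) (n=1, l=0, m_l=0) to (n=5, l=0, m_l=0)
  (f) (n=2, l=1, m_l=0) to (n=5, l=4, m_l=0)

(a) allowed
(b) allowed
(c) allowed
(d) allowed
(e) forbidden — Δl = +0 (E1 requires Δl = ±1)
(f) forbidden — Δl = +3 (E1 requires Δl = ±1)
Total allowed: 4 of 6.

4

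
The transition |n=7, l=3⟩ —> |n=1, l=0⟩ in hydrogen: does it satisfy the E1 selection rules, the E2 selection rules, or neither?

neither

Δl = 0 − 3 = -3; l_i + l_f = 3.
E1 (Δl = ±1): not satisfied.
E2 (Δl = 0,±2, l_i+l_f ≥ 2): not satisfied.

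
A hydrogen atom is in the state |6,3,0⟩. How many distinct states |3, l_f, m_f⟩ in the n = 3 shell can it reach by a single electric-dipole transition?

3

E1 requires Δl = ±1, so l_f ∈ {2, 4}; with 0 ≤ l_f ≤ n_f−1 = 2, the allowed l_f values are {2}.
For l_f = 2: m_f ∈ {m_i−1, m_i, m_i+1} ∩ [−2, 2] = {-1, 0, 1} → 3 states.
Total: 3.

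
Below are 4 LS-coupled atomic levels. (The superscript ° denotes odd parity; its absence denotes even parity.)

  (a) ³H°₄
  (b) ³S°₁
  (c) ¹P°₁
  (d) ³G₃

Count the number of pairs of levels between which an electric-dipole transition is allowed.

1

(a)–(b): forbidden (parity, ΔL, ΔJ).
(a)–(c): forbidden (parity, ΔS, ΔL, ΔJ).
(a)–(d): allowed.
(b)–(c): forbidden (parity, ΔS).
(b)–(d): forbidden (ΔL, ΔJ).
(c)–(d): forbidden (ΔS, ΔL, ΔJ).
Allowed pairs: 1 of 6.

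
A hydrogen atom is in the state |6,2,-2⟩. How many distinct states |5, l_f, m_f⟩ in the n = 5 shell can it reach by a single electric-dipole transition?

4

E1 requires Δl = ±1, so l_f ∈ {1, 3}; with 0 ≤ l_f ≤ n_f−1 = 4, the allowed l_f values are {1, 3}.
For l_f = 1: m_f ∈ {m_i−1, m_i, m_i+1} ∩ [−1, 1] = {-1} → 1 state.
For l_f = 3: m_f ∈ {m_i−1, m_i, m_i+1} ∩ [−3, 3] = {-3, -2, -1} → 3 states.
Total: 4.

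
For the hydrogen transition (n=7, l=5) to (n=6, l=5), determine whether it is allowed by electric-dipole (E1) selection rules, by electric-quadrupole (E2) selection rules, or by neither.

Δl = 5 − 5 = +0; l_i + l_f = 10.
E1 (Δl = ±1): not satisfied.
E2 (Δl = 0,±2, l_i+l_f ≥ 2): satisfied.

E2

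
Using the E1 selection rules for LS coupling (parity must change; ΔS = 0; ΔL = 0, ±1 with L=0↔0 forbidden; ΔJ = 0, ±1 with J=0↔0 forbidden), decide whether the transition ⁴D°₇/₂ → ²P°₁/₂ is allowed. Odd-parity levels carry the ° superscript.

forbidden

Reading off the term symbols: S 3/2→1/2, L 2→1, J 7/2→1/2, parity odd→odd.
Parity must change: odd → odd — ✗.
ΔS = 0: S: 3/2 → 1/2 — ✗.
ΔL = 0, ±1 (not L=0↔0): L: 2 → 1, ΔL = -1 — ✓.
ΔJ = 0, ±1 (not J=0↔0): J: 7/2 → 1/2, ΔJ = -3 — ✗.
Rule(s) violated: parity, ΔS, ΔJ.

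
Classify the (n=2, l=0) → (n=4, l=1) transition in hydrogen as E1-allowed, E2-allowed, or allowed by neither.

E1

Δl = 1 − 0 = +1; l_i + l_f = 1.
E1 (Δl = ±1): satisfied.
E2 (Δl = 0,±2, l_i+l_f ≥ 2): not satisfied.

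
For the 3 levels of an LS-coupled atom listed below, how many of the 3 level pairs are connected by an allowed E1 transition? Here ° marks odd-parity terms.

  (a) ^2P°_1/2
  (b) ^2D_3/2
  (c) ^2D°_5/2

2

(a)–(b): allowed.
(a)–(c): forbidden (parity, ΔJ).
(b)–(c): allowed.
Allowed pairs: 2 of 3.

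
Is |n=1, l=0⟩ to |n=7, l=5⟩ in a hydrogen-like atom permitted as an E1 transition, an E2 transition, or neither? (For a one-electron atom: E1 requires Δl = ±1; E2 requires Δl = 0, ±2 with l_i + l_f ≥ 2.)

Δl = 5 − 0 = +5; l_i + l_f = 5.
E1 (Δl = ±1): not satisfied.
E2 (Δl = 0,±2, l_i+l_f ≥ 2): not satisfied.

neither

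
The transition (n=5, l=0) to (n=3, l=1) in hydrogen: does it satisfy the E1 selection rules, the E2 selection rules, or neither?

Δl = 1 − 0 = +1; l_i + l_f = 1.
E1 (Δl = ±1): satisfied.
E2 (Δl = 0,±2, l_i+l_f ≥ 2): not satisfied.

E1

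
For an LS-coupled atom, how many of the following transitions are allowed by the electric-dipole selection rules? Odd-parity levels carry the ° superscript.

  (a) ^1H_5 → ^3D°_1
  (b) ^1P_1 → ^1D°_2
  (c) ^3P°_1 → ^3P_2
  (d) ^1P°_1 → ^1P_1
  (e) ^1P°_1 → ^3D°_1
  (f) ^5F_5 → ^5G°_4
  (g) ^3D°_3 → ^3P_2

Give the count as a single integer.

5

(a) forbidden (ΔS, ΔL, ΔJ fail)
(b) allowed
(c) allowed
(d) allowed
(e) forbidden (parity, ΔS fail)
(f) allowed
(g) allowed
Total allowed: 5 of 7.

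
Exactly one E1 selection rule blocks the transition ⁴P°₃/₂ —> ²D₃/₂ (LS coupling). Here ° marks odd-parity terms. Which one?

Initial level: S=3/2, L=1, J=3/2, parity odd. Final level: S=1/2, L=2, J=3/2, parity even.
Parity must change: odd → even — ok.
ΔS = 0: S: 3/2 → 1/2 — fails.
ΔL = 0, ±1 (not L=0↔0): L: 1 → 2, ΔL = +1 — ok.
ΔJ = 0, ±1 (not J=0↔0): J: 3/2 → 3/2, ΔJ = +0 — ok.

the ΔS = 0 rule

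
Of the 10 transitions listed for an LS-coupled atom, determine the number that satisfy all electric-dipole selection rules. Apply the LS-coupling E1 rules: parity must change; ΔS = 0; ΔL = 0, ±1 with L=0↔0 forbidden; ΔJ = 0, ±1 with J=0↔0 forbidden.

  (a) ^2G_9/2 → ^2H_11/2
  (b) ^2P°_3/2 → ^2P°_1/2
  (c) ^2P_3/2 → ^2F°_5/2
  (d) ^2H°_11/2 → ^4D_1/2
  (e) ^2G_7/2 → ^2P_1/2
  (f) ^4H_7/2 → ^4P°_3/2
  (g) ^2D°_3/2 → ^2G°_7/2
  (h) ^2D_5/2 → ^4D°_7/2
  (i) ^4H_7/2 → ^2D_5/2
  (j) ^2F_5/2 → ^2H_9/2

0

(a) forbidden (parity fails)
(b) forbidden (parity fails)
(c) forbidden (ΔL fails)
(d) forbidden (ΔS, ΔL, ΔJ fail)
(e) forbidden (parity, ΔL, ΔJ fail)
(f) forbidden (ΔL, ΔJ fail)
(g) forbidden (parity, ΔL, ΔJ fail)
(h) forbidden (ΔS fails)
(i) forbidden (parity, ΔS, ΔL fail)
(j) forbidden (parity, ΔL, ΔJ fail)
Total allowed: 0 of 10.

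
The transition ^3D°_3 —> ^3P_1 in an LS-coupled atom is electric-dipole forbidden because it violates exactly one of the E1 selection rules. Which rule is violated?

the ΔJ = 0, ±1 rule

Reading off the term symbols: S 1→1, L 2→1, J 3→1, parity odd→even.
Parity must change: odd → even — ✓.
ΔS = 0: S: 1 → 1 — ✓.
ΔL = 0, ±1 (not L=0↔0): L: 2 → 1, ΔL = -1 — ✓.
ΔJ = 0, ±1 (not J=0↔0): J: 3 → 1, ΔJ = -2 — ✗.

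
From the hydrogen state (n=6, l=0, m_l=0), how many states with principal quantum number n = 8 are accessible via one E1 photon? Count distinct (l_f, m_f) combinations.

3

E1 requires Δl = ±1, so l_f ∈ {-1, 1}; with 0 ≤ l_f ≤ n_f−1 = 7, the allowed l_f values are {1}.
For l_f = 1: m_f ∈ {m_i−1, m_i, m_i+1} ∩ [−1, 1] = {-1, 0, 1} → 3 states.
Total: 3.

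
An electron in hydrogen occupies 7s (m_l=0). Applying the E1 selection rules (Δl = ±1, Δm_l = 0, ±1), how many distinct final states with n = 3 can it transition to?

E1 requires Δl = ±1, so l_f ∈ {-1, 1}; with 0 ≤ l_f ≤ n_f−1 = 2, the allowed l_f values are {1}.
For l_f = 1: m_f ∈ {m_i−1, m_i, m_i+1} ∩ [−1, 1] = {-1, 0, 1} → 3 states.
Total: 3.

3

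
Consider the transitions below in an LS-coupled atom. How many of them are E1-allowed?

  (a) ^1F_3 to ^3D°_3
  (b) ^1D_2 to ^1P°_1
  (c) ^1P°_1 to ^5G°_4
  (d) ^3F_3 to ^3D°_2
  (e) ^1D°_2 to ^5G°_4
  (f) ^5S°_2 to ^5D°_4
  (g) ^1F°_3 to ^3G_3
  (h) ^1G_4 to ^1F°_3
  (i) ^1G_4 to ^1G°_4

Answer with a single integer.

(a) forbidden (ΔS fails)
(b) allowed
(c) forbidden (parity, ΔS, ΔL, ΔJ fail)
(d) allowed
(e) forbidden (parity, ΔS, ΔL, ΔJ fail)
(f) forbidden (parity, ΔL, ΔJ fail)
(g) forbidden (ΔS fails)
(h) allowed
(i) allowed
Total allowed: 4 of 9.

4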